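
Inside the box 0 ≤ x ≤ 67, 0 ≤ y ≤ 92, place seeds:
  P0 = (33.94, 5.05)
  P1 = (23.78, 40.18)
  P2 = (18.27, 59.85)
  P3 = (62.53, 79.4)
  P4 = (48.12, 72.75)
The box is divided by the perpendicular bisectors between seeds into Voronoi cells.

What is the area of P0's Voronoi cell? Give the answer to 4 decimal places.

Area of P0's cell: 1605.0807

1. box [0,67]×[0,92]: [(0, 0) (67, 0) (67, 92) (0, 92)]
2. ⊥bis P0·P1 via (28.86,22.615): [(0, 14.2684) (0, 0) (67, 0) (67, 33.6455)]  |A|=1605.1151
3. ⊥bis P0·P2 via (26.105,32.45): [(0, 14.2684) (0, 0) (67, 0) (67, 33.6455)]  |A|=1605.1151
4. ⊥bis P0·P3 via (48.235,42.225): [(0, 14.2684) (0, 0) (67, 0) (67, 33.6455)]  |A|=1605.1151
5. ⊥bis P0·P4 via (41.03,38.9): [(66.6289, 33.5382) (0, 14.2684) (0, 0) (67, 0) (67, 33.4605)]  |A|=1605.0807
6. canonical 5-gon: [(66.6289, 33.5382) (0, 14.2684) (0, 0) (67, 0) (67, 33.4605)]
7. shoelace: 1605.0807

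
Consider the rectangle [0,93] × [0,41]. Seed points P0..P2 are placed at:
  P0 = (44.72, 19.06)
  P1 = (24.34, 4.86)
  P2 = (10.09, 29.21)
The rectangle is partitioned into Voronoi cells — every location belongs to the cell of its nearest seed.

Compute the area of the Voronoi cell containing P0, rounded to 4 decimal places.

1. box [0,93]×[0,41]: [(0, 0) (93, 0) (93, 41) (0, 41)]
2. ⊥bis P0·P1 via (34.53,11.96): [(42.8633, 0) (93, 0) (93, 41) (14.296, 41)]  |A|=2641.2341
3. ⊥bis P0·P2 via (27.405,24.135): [(27.0029, 22.763) (42.8633, 0) (93, 0) (93, 41) (32.3481, 41)]  |A|=2476.6265
4. canonical 5-gon: [(27.0029, 22.763) (42.8633, 0) (93, 0) (93, 41) (32.3481, 41)]
5. shoelace: 2476.6265

Area of P0's cell: 2476.6265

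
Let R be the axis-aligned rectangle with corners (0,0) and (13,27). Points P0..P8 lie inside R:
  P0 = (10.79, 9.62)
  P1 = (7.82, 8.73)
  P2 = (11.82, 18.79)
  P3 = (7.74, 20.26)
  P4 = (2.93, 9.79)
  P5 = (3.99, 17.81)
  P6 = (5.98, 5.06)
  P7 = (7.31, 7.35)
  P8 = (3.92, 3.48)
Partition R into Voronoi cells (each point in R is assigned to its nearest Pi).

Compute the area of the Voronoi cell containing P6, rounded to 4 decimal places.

Area of P6's cell: 35.0341

1. box [0,13]×[0,27]: [(0, 0) (13, 0) (13, 27) (0, 27)]
2. ⊥bis P6·P0 via (8.385,7.34): [(0, 16.1847) (0, 0) (13, 0) (13, 2.472)]  |A|=121.2685
3. ⊥bis P6·P1 via (6.9,6.895): [(10.5342, 5.0729) (0, 10.3544) (0, 0) (13, 0) (13, 2.472)]  |A|=90.5596
4. ⊥bis P6·P2 via (8.9,11.925): [(10.5342, 5.0729) (0, 10.3544) (0, 0) (13, 0) (13, 2.472)]  |A|=90.5596
5. ⊥bis P6·P3 via (6.86,12.66): [(10.5342, 5.0729) (0, 10.3544) (0, 0) (13, 0) (13, 2.472)]  |A|=90.5596
6. ⊥bis P6·P4 via (4.455,7.425): [(10.5342, 5.0729) (5.0621, 7.8165) (0, 4.5523) (0, 0) (13, 0) (13, 2.472)]  |A|=75.8743
7. ⊥bis P6·P5 via (4.985,11.435): [(10.5342, 5.0729) (5.0621, 7.8165) (0, 4.5523) (0, 0) (13, 0) (13, 2.472)]  |A|=75.8743
8. ⊥bis P6·P7 via (6.645,6.205): [(12.9111, 2.5657) (4.4974, 7.4523) (0, 4.5523) (0, 0) (13, 0) (13, 2.472)]  |A|=69.3632
9. ⊥bis P6·P8 via (4.95,4.27): [(12.9111, 2.5657) (4.4974, 7.4523) (3.1671, 6.5945) (8.225, 0) (13, 0) (13, 2.472)]  |A|=35.0341
10. canonical 6-gon: [(12.9111, 2.5657) (4.4974, 7.4523) (3.1671, 6.5945) (8.225, 0) (13, 0) (13, 2.472)]
11. shoelace: 35.0341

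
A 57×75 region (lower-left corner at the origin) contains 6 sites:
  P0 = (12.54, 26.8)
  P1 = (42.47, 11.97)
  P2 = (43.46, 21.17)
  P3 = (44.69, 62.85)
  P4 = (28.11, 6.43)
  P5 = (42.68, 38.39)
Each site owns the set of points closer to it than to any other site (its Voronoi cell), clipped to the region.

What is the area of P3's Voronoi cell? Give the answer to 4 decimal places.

Area of P3's cell: 1157.7696

1. box [0,57]×[0,75]: [(0, 0) (57, 0) (57, 75) (0, 75)]
2. ⊥bis P3·P0 via (28.615,44.825): [(0, 70.3443) (57, 19.5108) (57, 75) (0, 75)]  |A|=1714.1291
3. ⊥bis P3·P1 via (43.58,37.41): [(0, 70.3443) (36.5874, 37.7151) (57, 36.8245) (57, 75) (0, 75)]  |A|=1537.4203
4. ⊥bis P3·P2 via (44.075,42.01): [(0, 70.3443) (31.3504, 42.3855) (57, 41.6286) (57, 75) (0, 75)]  |A|=1430.473
5. ⊥bis P3·P4 via (36.4,34.64): [(0, 70.3443) (31.3504, 42.3855) (57, 41.6286) (57, 75) (0, 75)]  |A|=1430.473
6. ⊥bis P3·P5 via (43.685,50.62): [(0, 70.3443) (19.928, 52.5722) (57, 49.5258) (57, 75) (0, 75)]  |A|=1157.7696
7. canonical 5-gon: [(0, 70.3443) (19.928, 52.5722) (57, 49.5258) (57, 75) (0, 75)]
8. shoelace: 1157.7696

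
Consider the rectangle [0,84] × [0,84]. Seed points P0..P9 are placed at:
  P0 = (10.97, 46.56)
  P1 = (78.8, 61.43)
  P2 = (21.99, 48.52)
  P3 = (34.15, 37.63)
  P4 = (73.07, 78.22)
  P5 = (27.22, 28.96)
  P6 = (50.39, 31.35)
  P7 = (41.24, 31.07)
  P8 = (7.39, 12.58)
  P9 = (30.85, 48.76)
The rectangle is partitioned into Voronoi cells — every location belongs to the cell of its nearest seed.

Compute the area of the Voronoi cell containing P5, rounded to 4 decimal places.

1. box [0,84]×[0,84]: [(0, 0) (84, 0) (84, 84) (0, 84)]
2. ⊥bis P5·P0 via (19.095,37.76): [(0, 20.1297) (0, 0) (84, 0) (84, 84) (69.1765, 84)]  |A|=4846.8379
3. ⊥bis P5·P1 via (53.01,45.195): [(43.5036, 60.2963) (0, 20.1297) (0, 0) (81.4606, 0)]  |A|=2893.7444
4. ⊥bis P5·P2 via (24.605,38.74): [(52.3958, 46.1708) (18.343, 37.0656) (0, 20.1297) (0, 0) (81.4606, 0)]  |A|=2612.7545
5. ⊥bis P5·P3 via (30.685,33.295): [(24.0564, 38.5933) (18.343, 37.0656) (0, 20.1297) (0, 0) (72.3398, 0)]  |A|=1672.4095
6. ⊥bis P5·P4 via (50.145,53.59): [(24.0564, 38.5933) (18.343, 37.0656) (0, 20.1297) (0, 0) (72.3398, 0)]  |A|=1672.4095
7. ⊥bis P5·P6 via (38.805,30.155): [(39.1816, 26.5036) (24.0564, 38.5933) (18.343, 37.0656) (0, 20.1297) (0, 0) (41.9155, 0)]  |A|=1269.2337
8. ⊥bis P5·P7 via (34.23,30.015): [(34.1536, 30.5225) (24.0564, 38.5933) (18.343, 37.0656) (0, 20.1297) (0, 0) (38.7472, 0)]  |A|=1159.7452
9. ⊥bis P5·P8 via (17.305,20.77): [(34.1536, 30.5225) (24.0564, 38.5933) (18.343, 37.0656) (10.1176, 29.4712) (34.4615, 0) (38.7472, 0)]  |A|=550.1025
10. ⊥bis P5·P9 via (29.035,38.86): [(34.1536, 30.5225) (24.0564, 38.5933) (18.343, 37.0656) (10.1176, 29.4712) (34.4615, 0) (38.7472, 0)]  |A|=550.1025
11. canonical 6-gon: [(34.1536, 30.5225) (24.0564, 38.5933) (18.343, 37.0656) (10.1176, 29.4712) (34.4615, 0) (38.7472, 0)]
12. shoelace: 550.1025

Area of P5's cell: 550.1025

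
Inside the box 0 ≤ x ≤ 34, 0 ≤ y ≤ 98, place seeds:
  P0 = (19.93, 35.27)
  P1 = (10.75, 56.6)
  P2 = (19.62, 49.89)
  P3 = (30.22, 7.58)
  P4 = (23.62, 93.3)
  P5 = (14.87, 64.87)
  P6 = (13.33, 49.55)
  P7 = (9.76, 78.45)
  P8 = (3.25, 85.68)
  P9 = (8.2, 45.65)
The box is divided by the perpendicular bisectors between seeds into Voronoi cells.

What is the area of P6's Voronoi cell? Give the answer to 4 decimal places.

1. box [0,34]×[0,98]: [(0, 0) (34, 0) (34, 98) (0, 98)]
2. ⊥bis P6·P0 via (16.63,42.41): [(0, 34.7239) (34, 50.4382) (34, 98) (0, 98)]  |A|=1884.2457
3. ⊥bis P6·P1 via (12.04,53.075): [(0, 48.6689) (0, 34.7239) (34, 50.4382) (34, 61.1114)]  |A|=418.5108
4. ⊥bis P6·P2 via (16.475,49.72): [(16.2111, 54.6015) (0, 48.6689) (0, 34.7239) (16.8643, 42.5183)]  |A|=217.4647
5. ⊥bis P6·P3 via (21.775,28.565): [(16.2111, 54.6015) (0, 48.6689) (0, 34.7239) (16.8643, 42.5183)]  |A|=217.4647
6. ⊥bis P6·P4 via (18.475,71.425): [(16.2111, 54.6015) (0, 48.6689) (0, 34.7239) (16.8643, 42.5183)]  |A|=217.4647
7. ⊥bis P6·P5 via (14.1,57.21): [(16.2111, 54.6015) (0, 48.6689) (0, 34.7239) (16.8643, 42.5183)]  |A|=217.4647
8. ⊥bis P6·P7 via (11.545,64): [(16.2111, 54.6015) (0, 48.6689) (0, 34.7239) (16.8643, 42.5183)]  |A|=217.4647
9. ⊥bis P6·P8 via (8.29,67.615): [(16.2111, 54.6015) (0, 48.6689) (0, 34.7239) (16.8643, 42.5183)]  |A|=217.4647
10. ⊥bis P6·P9 via (10.765,47.6): [(16.2111, 54.6015) (7.7862, 51.5183) (15.2097, 41.7535) (16.8643, 42.5183)]  |A|=62.8239
11. canonical 4-gon: [(16.2111, 54.6015) (7.7862, 51.5183) (15.2097, 41.7535) (16.8643, 42.5183)]
12. shoelace: 62.8239

Area of P6's cell: 62.8239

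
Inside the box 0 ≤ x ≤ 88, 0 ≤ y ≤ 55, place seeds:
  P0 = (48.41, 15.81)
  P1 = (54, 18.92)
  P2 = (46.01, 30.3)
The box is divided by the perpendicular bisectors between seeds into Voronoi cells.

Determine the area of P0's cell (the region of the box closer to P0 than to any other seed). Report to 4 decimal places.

1. box [0,88]×[0,55]: [(0, 0) (88, 0) (88, 55) (0, 55)]
2. ⊥bis P0·P1 via (51.205,17.365): [(0, 0) (60.866, 0) (30.2667, 55) (0, 55)]  |A|=2506.1513
3. ⊥bis P0·P2 via (47.21,23.055): [(0, 15.2355) (0, 0) (60.866, 0) (47.9694, 23.1808)]  |A|=1070.8807
4. canonical 4-gon: [(0, 15.2355) (0, 0) (60.866, 0) (47.9694, 23.1808)]
5. shoelace: 1070.8807

Area of P0's cell: 1070.8807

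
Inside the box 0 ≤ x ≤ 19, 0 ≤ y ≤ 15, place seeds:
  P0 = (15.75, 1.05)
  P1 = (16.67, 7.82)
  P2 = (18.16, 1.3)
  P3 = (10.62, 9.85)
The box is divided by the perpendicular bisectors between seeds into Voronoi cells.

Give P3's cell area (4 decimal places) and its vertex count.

1. box [0,19]×[0,15]: [(0, 0) (19, 0) (19, 15) (0, 15)]
2. ⊥bis P3·P0 via (13.185,5.45): [(0, 0) (3.8361, 0) (19, 8.8399) (19, 15) (0, 15)]  |A|=217.9763
3. ⊥bis P3·P1 via (13.645,8.835): [(0, 0) (3.8361, 0) (12.3449, 4.9602) (15.7136, 15) (0, 15)]  |A|=180.9808
4. ⊥bis P3·P2 via (14.39,5.575): [(0, 0) (3.8361, 0) (12.3449, 4.9602) (15.7136, 15) (0, 15)]  |A|=180.9808
5. canonical 5-gon: [(0, 0) (3.8361, 0) (12.3449, 4.9602) (15.7136, 15) (0, 15)]
6. shoelace: 180.9808

Area of P3's cell: 180.9808 (5 vertices)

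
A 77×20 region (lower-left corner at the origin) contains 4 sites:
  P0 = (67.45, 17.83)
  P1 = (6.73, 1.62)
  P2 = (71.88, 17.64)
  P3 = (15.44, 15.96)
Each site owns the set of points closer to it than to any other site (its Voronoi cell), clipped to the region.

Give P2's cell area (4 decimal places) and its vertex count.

1. box [0,77]×[0,20]: [(0, 0) (77, 0) (77, 20) (0, 20)]
2. ⊥bis P2·P0 via (69.665,17.735): [(68.9044, 0) (77, 0) (77, 20) (69.7621, 20)]  |A|=153.335
3. ⊥bis P2·P1 via (39.305,9.63): [(68.9044, 0) (77, 0) (77, 20) (69.7621, 20)]  |A|=153.335
4. ⊥bis P2·P3 via (43.66,16.8): [(68.9044, 0) (77, 0) (77, 20) (69.7621, 20)]  |A|=153.335
5. canonical 4-gon: [(68.9044, 0) (77, 0) (77, 20) (69.7621, 20)]
6. shoelace: 153.335

Area of P2's cell: 153.3350 (4 vertices)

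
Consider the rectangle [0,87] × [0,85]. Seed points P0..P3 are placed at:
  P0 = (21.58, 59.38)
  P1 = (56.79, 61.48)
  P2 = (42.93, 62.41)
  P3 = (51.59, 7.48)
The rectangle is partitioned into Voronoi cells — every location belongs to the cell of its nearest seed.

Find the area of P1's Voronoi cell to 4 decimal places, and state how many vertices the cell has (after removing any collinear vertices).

Area of P1's cell: 1933.7959 (4 vertices)

1. box [0,87]×[0,85]: [(0, 0) (87, 0) (87, 85) (0, 85)]
2. ⊥bis P1·P0 via (39.185,60.43): [(42.7892, 0) (87, 0) (87, 85) (37.7196, 85)]  |A|=3973.3774
3. ⊥bis P1·P2 via (49.86,61.945): [(45.7035, 0) (87, 0) (87, 85) (51.407, 85)]  |A|=3267.8038
4. ⊥bis P1·P3 via (54.19,34.48): [(48.0567, 35.0706) (87, 31.3205) (87, 85) (51.407, 85)]  |A|=1933.7959
5. canonical 4-gon: [(48.0567, 35.0706) (87, 31.3205) (87, 85) (51.407, 85)]
6. shoelace: 1933.7959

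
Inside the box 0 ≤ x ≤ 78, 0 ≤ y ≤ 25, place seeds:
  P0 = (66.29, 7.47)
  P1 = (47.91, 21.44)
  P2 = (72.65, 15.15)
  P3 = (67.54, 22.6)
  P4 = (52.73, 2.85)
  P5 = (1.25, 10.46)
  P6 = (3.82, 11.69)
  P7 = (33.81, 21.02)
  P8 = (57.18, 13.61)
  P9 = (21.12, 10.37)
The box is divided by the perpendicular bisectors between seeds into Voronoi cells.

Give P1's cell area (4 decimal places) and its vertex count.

1. box [0,78]×[0,25]: [(0, 0) (78, 0) (78, 25) (0, 25)]
2. ⊥bis P1·P0 via (57.1,14.455): [(0, 0) (46.1133, 0) (65.1149, 25) (0, 25)]  |A|=1390.3518
3. ⊥bis P1·P2 via (60.28,18.295): [(0, 0) (46.1133, 0) (60.4114, 18.8117) (61.9847, 25) (0, 25)]  |A|=1380.6665
4. ⊥bis P1·P3 via (57.725,22.02): [(0, 0) (46.1133, 0) (58.0947, 15.7637) (57.5489, 25) (0, 25)]  |A|=1355.411
5. ⊥bis P1·P4 via (50.32,12.145): [(0, 0) (3.4786, 0) (56.5774, 13.7674) (58.0947, 15.7637) (57.5489, 25) (0, 25)]  |A|=1061.9266
6. ⊥bis P1·P5 via (24.58,15.95): [(26.9041, 6.0737) (56.5774, 13.7674) (58.0947, 15.7637) (57.5489, 25) (22.4504, 25)]  |A|=502.6109
7. ⊥bis P1·P6 via (25.865,16.565): [(28.1156, 6.3879) (56.5774, 13.7674) (58.0947, 15.7637) (57.5489, 25) (23.9997, 25)]  |A|=476.0287
8. ⊥bis P1·P7 via (40.86,21.23): [(41.201, 9.7806) (56.5774, 13.7674) (58.0947, 15.7637) (57.5489, 25) (40.7477, 25)]  |A|=219.8252
9. ⊥bis P1·P8 via (52.545,17.525): [(41.201, 9.7806) (47.3504, 11.375) (57.6346, 23.5506) (57.5489, 25) (40.7477, 25)]  |A|=169.5882
10. ⊥bis P1·P9 via (34.515,15.905): [(41.201, 9.7806) (47.3504, 11.375) (57.6346, 23.5506) (57.5489, 25) (40.7477, 25)]  |A|=169.5882
11. canonical 5-gon: [(41.201, 9.7806) (47.3504, 11.375) (57.6346, 23.5506) (57.5489, 25) (40.7477, 25)]
12. shoelace: 169.5882

Area of P1's cell: 169.5882 (5 vertices)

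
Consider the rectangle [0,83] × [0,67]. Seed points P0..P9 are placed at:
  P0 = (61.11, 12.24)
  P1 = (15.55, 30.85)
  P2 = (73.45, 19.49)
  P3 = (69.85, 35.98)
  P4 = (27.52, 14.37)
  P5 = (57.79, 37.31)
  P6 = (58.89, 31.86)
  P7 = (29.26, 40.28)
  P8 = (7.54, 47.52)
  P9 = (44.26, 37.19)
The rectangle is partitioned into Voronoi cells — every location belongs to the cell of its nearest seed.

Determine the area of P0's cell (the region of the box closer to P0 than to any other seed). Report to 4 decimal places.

Area of P0's cell: 559.0726

1. box [0,83]×[0,67]: [(0, 0) (83, 0) (83, 67) (0, 67)]
2. ⊥bis P0·P1 via (38.33,21.545): [(29.5295, 0) (83, 0) (83, 67) (56.8971, 67)]  |A|=2665.7098
3. ⊥bis P0·P2 via (67.28,15.865): [(48.8342, 47.2609) (29.5295, 0) (76.601, 0)]  |A|=1112.3227
4. ⊥bis P0·P3 via (65.48,24.11): [(61.5957, 25.54) (42.7899, 32.4635) (29.5295, 0) (76.601, 0)]  |A|=952.2594
5. ⊥bis P0·P4 via (44.315,13.305): [(61.5957, 25.54) (45.4674, 31.4778) (43.4713, 0) (76.601, 0)]  |A|=682.8349
6. ⊥bis P0·P5 via (59.45,24.775): [(61.8579, 25.0939) (44.9203, 22.8508) (43.4713, 0) (76.601, 0)]  |A|=607.5696
7. ⊥bis P0·P6 via (60,22.05): [(63.4189, 22.4368) (44.7602, 20.3256) (43.4713, 0) (76.601, 0)]  |A|=559.9275
8. ⊥bis P0·P7 via (45.185,26.26): [(63.4189, 22.4368) (44.7602, 20.3256) (43.4713, 0) (76.601, 0)]  |A|=559.9275
9. ⊥bis P0·P8 via (34.325,29.88): [(63.4189, 22.4368) (44.7602, 20.3256) (43.4713, 0) (76.601, 0)]  |A|=559.9275
10. ⊥bis P0·P9 via (52.685,24.715): [(63.4189, 22.4368) (46.4725, 20.5194) (44.6964, 19.3199) (43.4713, 0) (76.601, 0)]  |A|=559.0726
11. canonical 5-gon: [(63.4189, 22.4368) (46.4725, 20.5194) (44.6964, 19.3199) (43.4713, 0) (76.601, 0)]
12. shoelace: 559.0726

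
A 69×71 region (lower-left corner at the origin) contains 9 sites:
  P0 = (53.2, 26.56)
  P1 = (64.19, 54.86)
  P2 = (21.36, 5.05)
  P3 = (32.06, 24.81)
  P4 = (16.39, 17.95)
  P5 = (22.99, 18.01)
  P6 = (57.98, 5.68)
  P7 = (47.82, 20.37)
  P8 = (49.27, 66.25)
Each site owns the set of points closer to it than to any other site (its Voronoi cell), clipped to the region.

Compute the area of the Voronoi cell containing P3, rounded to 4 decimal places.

1. box [0,69]×[0,71]: [(0, 0) (69, 0) (69, 71) (0, 71)]
2. ⊥bis P3·P0 via (42.63,25.685): [(0, 0) (44.7562, 0) (38.8788, 71) (0, 71)]  |A|=2969.0425
3. ⊥bis P3·P1 via (48.125,39.835): [(0, 0) (44.7562, 0) (40.8113, 47.6549) (18.9775, 71) (0, 71)]  |A|=2736.7448
4. ⊥bis P3·P2 via (26.71,14.93): [(0, 29.3934) (44.3092, 5.4001) (40.8113, 47.6549) (18.9775, 71) (0, 71)]  |A|=1964.7021
5. ⊥bis P3·P4 via (24.225,21.38): [(27.1539, 14.6896) (44.3092, 5.4001) (40.8113, 47.6549) (18.9775, 71) (2.5024, 71)]  |A|=1329.356
6. ⊥bis P3·P5 via (27.525,21.41): [(19.5623, 32.0309) (36.2605, 9.7585) (44.3092, 5.4001) (40.8113, 47.6549) (18.9775, 71) (2.5024, 71)]  |A|=1269.1144
7. ⊥bis P3·P6 via (45.02,15.245): [(19.5623, 32.0309) (36.2605, 9.7585) (39.6258, 7.9361) (43.6481, 13.3862) (40.8113, 47.6549) (18.9775, 71) (2.5024, 71)]  |A|=1251.2514
8. ⊥bis P3·P7 via (39.94,22.59): [(19.5623, 32.0309) (36.2605, 9.7585) (36.3165, 9.7281) (42.2171, 30.6727) (40.8113, 47.6549) (18.9775, 71) (2.5024, 71)]  |A|=1172.6428
9. ⊥bis P3·P8 via (40.665,45.53): [(7.6502, 59.241) (19.5623, 32.0309) (36.2605, 9.7585) (36.3165, 9.7281) (42.2171, 30.6727) (40.9987, 45.3914)]  |A|=778.7428
10. canonical 6-gon: [(7.6502, 59.241) (19.5623, 32.0309) (36.2605, 9.7585) (36.3165, 9.7281) (42.2171, 30.6727) (40.9987, 45.3914)]
11. shoelace: 778.7428

Area of P3's cell: 778.7428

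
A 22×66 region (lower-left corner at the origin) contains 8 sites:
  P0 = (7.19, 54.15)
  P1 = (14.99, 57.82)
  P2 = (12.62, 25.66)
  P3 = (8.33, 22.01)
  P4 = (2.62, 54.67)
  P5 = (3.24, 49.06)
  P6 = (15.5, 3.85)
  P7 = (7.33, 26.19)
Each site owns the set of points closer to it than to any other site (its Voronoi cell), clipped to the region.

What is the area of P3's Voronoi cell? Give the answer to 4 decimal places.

1. box [0,22]×[0,66]: [(0, 0) (22, 0) (22, 66) (0, 66)]
2. ⊥bis P3·P0 via (7.76,38.08): [(0, 37.8048) (0, 0) (22, 0) (22, 38.5851)]  |A|=840.2883
3. ⊥bis P3·P1 via (11.66,39.915): [(19.3216, 38.4901) (0, 37.8048) (0, 0) (22, 0) (22, 37.992)]  |A|=839.494
4. ⊥bis P3·P2 via (10.475,23.835): [(0, 36.1467) (0, 0) (22, 0) (22, 10.2892)]  |A|=510.7948
5. ⊥bis P3·P4 via (5.475,38.34): [(0, 36.1467) (0, 0) (22, 0) (22, 10.2892)]  |A|=510.7948
6. ⊥bis P3·P5 via (5.785,35.535): [(1.247, 34.6811) (0, 34.4464) (0, 0) (22, 0) (22, 10.2892)]  |A|=509.7347
7. ⊥bis P3·P6 via (11.915,12.93): [(17.7822, 15.2465) (1.247, 34.6811) (0, 34.4464) (0, 8.2257)]  |A|=247.1889
8. ⊥bis P3·P7 via (7.83,24.1): [(17.7822, 15.2465) (9.8403, 24.5809) (0, 22.2268) (0, 8.2257)]  |A|=179.7606
9. canonical 4-gon: [(17.7822, 15.2465) (9.8403, 24.5809) (0, 22.2268) (0, 8.2257)]
10. shoelace: 179.7606

Area of P3's cell: 179.7606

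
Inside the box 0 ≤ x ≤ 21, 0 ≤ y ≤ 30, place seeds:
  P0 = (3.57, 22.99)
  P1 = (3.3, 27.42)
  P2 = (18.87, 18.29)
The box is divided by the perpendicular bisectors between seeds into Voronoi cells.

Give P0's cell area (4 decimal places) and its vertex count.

1. box [0,21]×[0,30]: [(0, 0) (21, 0) (21, 30) (0, 30)]
2. ⊥bis P0·P1 via (3.435,25.205): [(0, 24.9956) (0, 0) (21, 0) (21, 26.2756)]  |A|=538.3476
3. ⊥bis P0·P2 via (11.22,20.64): [(12.7976, 25.7756) (0, 24.9956) (0, 0) (4.8796, 0)]  |A|=222.8298
4. canonical 4-gon: [(12.7976, 25.7756) (0, 24.9956) (0, 0) (4.8796, 0)]
5. shoelace: 222.8298

Area of P0's cell: 222.8298 (4 vertices)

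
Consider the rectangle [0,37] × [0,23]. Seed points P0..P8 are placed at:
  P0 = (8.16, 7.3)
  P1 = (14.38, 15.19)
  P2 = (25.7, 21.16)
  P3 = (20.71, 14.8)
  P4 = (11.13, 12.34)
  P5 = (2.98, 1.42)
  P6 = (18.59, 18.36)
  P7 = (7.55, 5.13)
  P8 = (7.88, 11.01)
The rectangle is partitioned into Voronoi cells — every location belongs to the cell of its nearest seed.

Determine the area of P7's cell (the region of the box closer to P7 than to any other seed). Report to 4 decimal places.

Area of P7's cell: 75.6322

1. box [0,37]×[0,23]: [(0, 0) (37, 0) (37, 23) (0, 23)]
2. ⊥bis P7·P0 via (7.855,6.215): [(0, 8.4231) (0, 0) (29.9641, 0)]  |A|=126.1951
3. ⊥bis P7·P1 via (10.965,10.16): [(23.0791, 1.9354) (0, 8.4231) (0, 0) (25.9298, 0)]  |A|=122.2911
4. ⊥bis P7·P2 via (16.625,13.145): [(23.0791, 1.9354) (0, 8.4231) (0, 0) (25.9298, 0)]  |A|=122.2911
5. ⊥bis P7·P3 via (14.13,9.965): [(19.2364, 3.0156) (0, 8.4231) (0, 0) (21.4523, 0)]  |A|=113.361
6. ⊥bis P7·P4 via (9.34,8.735): [(19.2364, 3.0156) (0, 8.4231) (0, 0) (21.4523, 0)]  |A|=113.361
7. ⊥bis P7·P5 via (5.265,3.275): [(19.2364, 3.0156) (1.4067, 8.0276) (7.9237, 0) (21.4523, 0)]  |A|=75.6322
8. ⊥bis P7·P6 via (13.07,11.745): [(19.2364, 3.0156) (1.4067, 8.0276) (7.9237, 0) (21.4523, 0)]  |A|=75.6322
9. ⊥bis P7·P8 via (7.715,8.07): [(19.2364, 3.0156) (1.4067, 8.0276) (7.9237, 0) (21.4523, 0)]  |A|=75.6322
10. canonical 4-gon: [(19.2364, 3.0156) (1.4067, 8.0276) (7.9237, 0) (21.4523, 0)]
11. shoelace: 75.6322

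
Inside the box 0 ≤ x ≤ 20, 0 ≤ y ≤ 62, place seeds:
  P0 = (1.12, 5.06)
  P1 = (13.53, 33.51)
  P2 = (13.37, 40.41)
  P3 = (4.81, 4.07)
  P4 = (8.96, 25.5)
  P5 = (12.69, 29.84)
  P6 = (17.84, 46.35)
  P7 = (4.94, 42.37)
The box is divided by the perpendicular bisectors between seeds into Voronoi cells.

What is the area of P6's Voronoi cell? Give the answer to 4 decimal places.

Area of P6's cell: 207.9382

1. box [0,20]×[0,62]: [(0, 0) (20, 0) (20, 62) (0, 62)]
2. ⊥bis P6·P0 via (9.48,25.705): [(0, 29.5438) (20, 21.445) (20, 62) (0, 62)]  |A|=730.1114
3. ⊥bis P6·P1 via (15.685,39.93): [(0, 45.195) (20, 38.4816) (20, 62) (0, 62)]  |A|=403.2343
4. ⊥bis P6·P2 via (15.605,43.38): [(0, 55.1232) (20, 40.0727) (20, 62) (0, 62)]  |A|=288.0419
5. ⊥bis P6·P3 via (11.325,25.21): [(0, 55.1232) (20, 40.0727) (20, 62) (0, 62)]  |A|=288.0419
6. ⊥bis P6·P4 via (13.4,35.925): [(0, 55.1232) (20, 40.0727) (20, 62) (0, 62)]  |A|=288.0419
7. ⊥bis P6·P5 via (15.265,38.095): [(0, 55.1232) (20, 40.0727) (20, 62) (0, 62)]  |A|=288.0419
8. ⊥bis P6·P7 via (11.39,44.36): [(10.5093, 47.2147) (20, 40.0727) (20, 62) (5.9476, 62)]  |A|=207.9382
9. canonical 4-gon: [(10.5093, 47.2147) (20, 40.0727) (20, 62) (5.9476, 62)]
10. shoelace: 207.9382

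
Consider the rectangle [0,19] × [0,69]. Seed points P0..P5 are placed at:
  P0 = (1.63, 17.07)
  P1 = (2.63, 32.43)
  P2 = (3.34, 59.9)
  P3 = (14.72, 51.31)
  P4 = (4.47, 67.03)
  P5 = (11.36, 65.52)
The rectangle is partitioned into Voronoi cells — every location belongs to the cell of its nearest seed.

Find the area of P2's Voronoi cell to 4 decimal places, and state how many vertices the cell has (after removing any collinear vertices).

Area of P2's cell: 123.4808 (5 vertices)

1. box [0,19]×[0,69]: [(0, 0) (19, 0) (19, 69) (0, 69)]
2. ⊥bis P2·P0 via (2.485,38.485): [(0, 38.5842) (19, 37.8256) (19, 69) (0, 69)]  |A|=585.1064
3. ⊥bis P2·P1 via (2.985,46.165): [(0, 46.2422) (19, 45.7511) (19, 69) (0, 69)]  |A|=437.0644
4. ⊥bis P2·P3 via (9.03,55.605): [(0, 46.2422) (1.9251, 46.1924) (19, 68.8132) (19, 69) (0, 69)]  |A|=240.1719
5. ⊥bis P2·P4 via (3.905,63.465): [(0, 64.0839) (0, 46.2422) (1.9251, 46.1924) (13.7815, 61.8997)]  |A|=138.3563
6. ⊥bis P2·P5 via (7.35,62.71): [(7.1852, 62.9451) (0, 64.0839) (0, 46.2422) (1.9251, 46.1924) (10.7407, 57.8713)]  |A|=123.4808
7. canonical 5-gon: [(7.1852, 62.9451) (0, 64.0839) (0, 46.2422) (1.9251, 46.1924) (10.7407, 57.8713)]
8. shoelace: 123.4808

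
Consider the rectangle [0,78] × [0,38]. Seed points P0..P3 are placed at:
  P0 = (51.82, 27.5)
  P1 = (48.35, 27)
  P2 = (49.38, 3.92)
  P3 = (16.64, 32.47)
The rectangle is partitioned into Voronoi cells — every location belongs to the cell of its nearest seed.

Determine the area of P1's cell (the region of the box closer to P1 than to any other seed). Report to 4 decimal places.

Area of P1's cell: 417.6377

1. box [0,78]×[0,38]: [(0, 0) (78, 0) (78, 38) (0, 38)]
2. ⊥bis P1·P0 via (50.085,27.25): [(0, 0) (54.0115, 0) (48.536, 38) (0, 38)]  |A|=1948.4029
3. ⊥bis P1·P2 via (48.865,15.46): [(0, 13.2793) (51.7652, 15.5894) (48.536, 38) (0, 38)]  |A|=1183.6963
4. ⊥bis P1·P3 via (32.495,29.735): [(29.8864, 14.613) (51.7652, 15.5894) (48.536, 38) (33.9207, 38)]  |A|=417.6377
5. canonical 4-gon: [(29.8864, 14.613) (51.7652, 15.5894) (48.536, 38) (33.9207, 38)]
6. shoelace: 417.6377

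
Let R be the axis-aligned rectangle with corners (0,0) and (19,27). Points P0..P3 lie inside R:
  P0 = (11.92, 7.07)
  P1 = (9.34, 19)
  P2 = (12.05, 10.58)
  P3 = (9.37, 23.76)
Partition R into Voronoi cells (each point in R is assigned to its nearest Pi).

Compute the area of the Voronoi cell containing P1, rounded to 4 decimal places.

Area of P1's cell: 132.5003

1. box [0,19]×[0,27]: [(0, 0) (19, 0) (19, 27) (0, 27)]
2. ⊥bis P1·P0 via (10.63,13.035): [(0, 10.7361) (19, 14.8451) (19, 27) (0, 27)]  |A|=269.9781
3. ⊥bis P1·P2 via (10.695,14.79): [(0, 11.3478) (19, 17.463) (19, 27) (0, 27)]  |A|=239.2977
4. ⊥bis P1·P3 via (9.355,21.38): [(0, 21.439) (0, 11.3478) (19, 17.463) (19, 21.3192)]  |A|=132.5003
5. canonical 4-gon: [(0, 21.439) (0, 11.3478) (19, 17.463) (19, 21.3192)]
6. shoelace: 132.5003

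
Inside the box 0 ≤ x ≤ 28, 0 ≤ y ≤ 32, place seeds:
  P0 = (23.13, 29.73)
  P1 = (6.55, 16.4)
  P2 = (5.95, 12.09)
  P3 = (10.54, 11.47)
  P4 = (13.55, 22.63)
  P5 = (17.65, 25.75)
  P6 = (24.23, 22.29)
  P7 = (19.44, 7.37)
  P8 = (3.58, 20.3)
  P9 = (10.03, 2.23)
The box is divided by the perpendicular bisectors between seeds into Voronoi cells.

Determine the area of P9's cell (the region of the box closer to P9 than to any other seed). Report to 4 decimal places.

Area of P9's cell: 95.1421

1. box [0,28]×[0,32]: [(0, 0) (28, 0) (28, 32) (0, 32)]
2. ⊥bis P9·P0 via (16.58,15.98): [(0, 23.8781) (0, 0) (28, 0) (28, 10.5399)]  |A|=481.8525
3. ⊥bis P9·P1 via (8.29,9.315): [(22.9919, 12.9256) (0, 7.2791) (0, 0) (28, 0) (28, 10.5399)]  |A|=291.031
4. ⊥bis P9·P2 via (7.99,7.16): [(22.9919, 12.9256) (20.3638, 12.2802) (0, 3.8538) (0, 0) (28, 0) (28, 10.5399)]  |A|=256.1552
5. ⊥bis P9·P3 via (10.285,6.85): [(7.5991, 6.9982) (0, 3.8538) (0, 0) (28, 0) (28, 5.8722)]  |A|=172.5175
6. ⊥bis P9·P4 via (11.79,12.43): [(7.5991, 6.9982) (0, 3.8538) (0, 0) (28, 0) (28, 5.8722)]  |A|=172.5175
7. ⊥bis P9·P5 via (13.84,13.99): [(7.5991, 6.9982) (0, 3.8538) (0, 0) (28, 0) (28, 5.8722)]  |A|=172.5175
8. ⊥bis P9·P6 via (17.13,12.26): [(25.9977, 5.9827) (7.5991, 6.9982) (0, 3.8538) (0, 0) (28, 0) (28, 4.5654)]  |A|=171.2092
9. ⊥bis P9·P7 via (14.735,4.8): [(13.7188, 6.6605) (7.5991, 6.9982) (0, 3.8538) (0, 0) (17.3569, 0)]  |A|=95.1421
10. ⊥bis P9·P8 via (6.805,11.265): [(13.7188, 6.6605) (7.5991, 6.9982) (0, 3.8538) (0, 0) (17.3569, 0)]  |A|=95.1421
11. canonical 5-gon: [(13.7188, 6.6605) (7.5991, 6.9982) (0, 3.8538) (0, 0) (17.3569, 0)]
12. shoelace: 95.1421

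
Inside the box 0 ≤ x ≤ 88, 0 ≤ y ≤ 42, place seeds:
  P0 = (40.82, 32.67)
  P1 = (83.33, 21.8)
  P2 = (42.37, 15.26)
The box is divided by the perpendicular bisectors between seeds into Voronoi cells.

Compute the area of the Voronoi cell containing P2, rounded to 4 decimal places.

Area of P2's cell: 1472.4798

1. box [0,88]×[0,42]: [(0, 0) (88, 0) (88, 42) (0, 42)]
2. ⊥bis P2·P0 via (41.595,23.965): [(0, 20.2618) (0, 0) (88, 0) (88, 28.0964)]  |A|=2127.7622
3. ⊥bis P2·P1 via (62.85,18.53): [(61.6965, 25.7546) (0, 20.2618) (0, 0) (65.8086, 0)]  |A|=1472.4798
4. canonical 4-gon: [(61.6965, 25.7546) (0, 20.2618) (0, 0) (65.8086, 0)]
5. shoelace: 1472.4798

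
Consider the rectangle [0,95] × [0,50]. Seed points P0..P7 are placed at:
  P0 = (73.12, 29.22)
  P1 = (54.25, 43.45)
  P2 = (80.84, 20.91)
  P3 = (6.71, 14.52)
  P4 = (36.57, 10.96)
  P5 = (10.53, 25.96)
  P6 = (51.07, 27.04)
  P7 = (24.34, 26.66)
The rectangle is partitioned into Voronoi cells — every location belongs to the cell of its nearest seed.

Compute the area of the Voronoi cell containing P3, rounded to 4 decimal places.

Area of P3's cell: 404.6528

1. box [0,95]×[0,50]: [(0, 0) (95, 0) (95, 50) (0, 50)]
2. ⊥bis P3·P0 via (39.915,21.87): [(0, 0) (44.756, 0) (33.6884, 50) (0, 50)]  |A|=1961.1084
3. ⊥bis P3·P1 via (30.48,28.985): [(0, 0) (44.756, 0) (42.8336, 8.6846) (17.6915, 50) (0, 50)]  |A|=1630.6504
4. ⊥bis P3·P2 via (43.775,17.715): [(0, 0) (44.756, 0) (42.8336, 8.6846) (17.6915, 50) (0, 50)]  |A|=1630.6504
5. ⊥bis P3·P4 via (21.64,12.74): [(0, 0) (20.1211, 0) (24.7077, 38.4705) (17.6915, 50) (0, 50)]  |A|=1106.7134
6. ⊥bis P3·P5 via (8.62,20.24): [(0, 23.1184) (0, 0) (20.1211, 0) (22.0015, 15.7717)]  |A|=412.9908
7. ⊥bis P3·P6 via (28.89,20.78): [(0, 23.1184) (0, 0) (20.1211, 0) (22.0015, 15.7717)]  |A|=412.9908
8. ⊥bis P3·P7 via (15.525,20.59): [(17.8997, 17.1413) (0, 23.1184) (0, 0) (20.1211, 0) (21.5353, 11.8617)]  |A|=404.6528
9. canonical 5-gon: [(17.8997, 17.1413) (0, 23.1184) (0, 0) (20.1211, 0) (21.5353, 11.8617)]
10. shoelace: 404.6528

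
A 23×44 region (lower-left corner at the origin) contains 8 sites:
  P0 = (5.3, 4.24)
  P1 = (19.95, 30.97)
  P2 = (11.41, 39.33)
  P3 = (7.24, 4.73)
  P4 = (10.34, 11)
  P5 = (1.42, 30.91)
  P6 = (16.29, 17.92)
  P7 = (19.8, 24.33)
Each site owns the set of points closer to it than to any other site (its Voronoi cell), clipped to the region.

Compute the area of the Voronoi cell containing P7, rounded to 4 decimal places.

Area of P7's cell: 74.1602

1. box [0,23]×[0,44]: [(0, 0) (23, 0) (23, 44) (0, 44)]
2. ⊥bis P7·P0 via (12.55,14.285): [(0, 23.343) (23, 6.7427) (23, 44) (0, 44)]  |A|=666.0147
3. ⊥bis P7·P1 via (19.875,27.65): [(0, 28.099) (0, 23.343) (23, 6.7427) (23, 27.5794)]  |A|=294.3162
4. ⊥bis P7·P2 via (15.605,31.83): [(8.5877, 27.905) (0.1884, 23.207) (23, 6.7427) (23, 27.5794)]  |A|=272.8809
5. ⊥bis P7·P3 via (13.52,14.53): [(8.5877, 27.905) (0.1884, 23.207) (1.8428, 22.0129) (23, 8.4551) (23, 27.5794)]  |A|=254.7665
6. ⊥bis P7·P4 via (15.07,17.665): [(8.5877, 27.905) (4.1436, 25.4192) (23, 12.0373) (23, 27.5794)]  |A|=165.1708
7. ⊥bis P7·P5 via (10.61,27.62): [(10.695, 27.8574) (8.6717, 22.2057) (23, 12.0373) (23, 27.5794)]  |A|=146.3993
8. ⊥bis P7·P6 via (18.045,21.125): [(10.695, 27.8574) (9.8845, 25.5935) (23, 18.4117) (23, 27.5794)]  |A|=74.1602
9. canonical 4-gon: [(10.695, 27.8574) (9.8845, 25.5935) (23, 18.4117) (23, 27.5794)]
10. shoelace: 74.1602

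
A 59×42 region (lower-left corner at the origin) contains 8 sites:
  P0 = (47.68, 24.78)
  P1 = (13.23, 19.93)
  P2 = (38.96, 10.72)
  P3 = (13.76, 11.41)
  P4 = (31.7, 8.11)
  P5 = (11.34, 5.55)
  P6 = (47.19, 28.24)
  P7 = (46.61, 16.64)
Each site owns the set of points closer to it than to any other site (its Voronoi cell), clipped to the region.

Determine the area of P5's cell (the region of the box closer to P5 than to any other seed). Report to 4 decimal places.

1. box [0,59]×[0,42]: [(0, 0) (59, 0) (59, 42) (0, 42)]
2. ⊥bis P5·P0 via (29.51,15.165): [(0, 0) (37.5348, 0) (15.3098, 42) (0, 42)]  |A|=1109.7366
3. ⊥bis P5·P1 via (12.285,12.74): [(0, 14.3546) (0, 0) (37.5348, 0) (32.1767, 10.1256)]  |A|=420.9737
4. ⊥bis P5·P2 via (25.15,8.135): [(24.5908, 11.1226) (0, 14.3546) (0, 0) (26.6727, 0)]  |A|=324.8313
5. ⊥bis P5·P3 via (12.55,8.48): [(26.1356, 2.8696) (0, 13.6628) (0, 0) (26.6727, 0)]  |A|=216.8118
6. ⊥bis P5·P4 via (21.52,6.83): [(21.7925, 4.6632) (0, 13.6628) (0, 0) (22.3788, 0)]  |A|=201.0504
7. ⊥bis P5·P6 via (29.265,16.895): [(21.7925, 4.6632) (0, 13.6628) (0, 0) (22.3788, 0)]  |A|=201.0504
8. ⊥bis P5·P7 via (28.975,11.095): [(21.7925, 4.6632) (0, 13.6628) (0, 0) (22.3788, 0)]  |A|=201.0504
9. canonical 4-gon: [(21.7925, 4.6632) (0, 13.6628) (0, 0) (22.3788, 0)]
10. shoelace: 201.0504

Area of P5's cell: 201.0504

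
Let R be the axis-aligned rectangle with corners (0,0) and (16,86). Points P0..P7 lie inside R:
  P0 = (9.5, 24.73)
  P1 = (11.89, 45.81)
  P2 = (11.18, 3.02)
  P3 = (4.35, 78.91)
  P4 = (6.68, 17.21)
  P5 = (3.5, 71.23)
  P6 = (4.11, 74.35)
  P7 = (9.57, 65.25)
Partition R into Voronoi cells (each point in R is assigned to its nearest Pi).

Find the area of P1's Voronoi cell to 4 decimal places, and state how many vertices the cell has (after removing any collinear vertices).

1. box [0,16]×[0,86]: [(0, 0) (16, 0) (16, 86) (0, 86)]
2. ⊥bis P1·P0 via (10.695,35.27): [(0, 36.4826) (16, 34.6685) (16, 86) (0, 86)]  |A|=806.7912
3. ⊥bis P1·P2 via (11.535,24.415): [(0, 36.4826) (16, 34.6685) (16, 86) (0, 86)]  |A|=806.7912
4. ⊥bis P1·P3 via (8.12,62.36): [(0, 60.5103) (0, 36.4826) (16, 34.6685) (16, 64.155)]  |A|=428.1138
5. ⊥bis P1·P4 via (9.285,31.51): [(0, 60.5103) (0, 36.4826) (16, 34.6685) (16, 64.155)]  |A|=428.1138
6. ⊥bis P1·P5 via (7.695,58.52): [(0, 55.9802) (0, 36.4826) (16, 34.6685) (16, 61.2611)]  |A|=368.7218
7. ⊥bis P1·P6 via (8,60.08): [(0, 55.9802) (0, 36.4826) (16, 34.6685) (16, 61.2611)]  |A|=368.7218
8. ⊥bis P1·P7 via (10.73,55.53): [(0, 54.2495) (0, 36.4826) (16, 34.6685) (16, 56.1589)]  |A|=314.0583
9. canonical 4-gon: [(0, 54.2495) (0, 36.4826) (16, 34.6685) (16, 56.1589)]
10. shoelace: 314.0583

Area of P1's cell: 314.0583 (4 vertices)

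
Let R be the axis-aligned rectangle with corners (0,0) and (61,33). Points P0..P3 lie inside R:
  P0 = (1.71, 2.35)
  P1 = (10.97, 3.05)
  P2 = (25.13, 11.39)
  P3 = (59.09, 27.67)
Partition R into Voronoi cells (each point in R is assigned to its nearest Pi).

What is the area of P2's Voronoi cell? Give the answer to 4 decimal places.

1. box [0,61]×[0,33]: [(0, 0) (61, 0) (61, 33) (0, 33)]
2. ⊥bis P2·P0 via (13.42,6.87): [(16.0718, 0) (61, 0) (61, 33) (3.334, 33)]  |A|=1692.8053
3. ⊥bis P2·P1 via (18.05,7.22): [(4.2238, 30.6948) (22.3025, 0) (61, 0) (61, 33) (3.334, 33)]  |A|=1597.1808
4. ⊥bis P2·P3 via (42.11,19.53): [(4.2238, 30.6948) (22.3025, 0) (51.4724, 0) (35.6527, 33) (3.334, 33)]  |A|=1021.7448
5. canonical 5-gon: [(4.2238, 30.6948) (22.3025, 0) (51.4724, 0) (35.6527, 33) (3.334, 33)]
6. shoelace: 1021.7448

Area of P2's cell: 1021.7448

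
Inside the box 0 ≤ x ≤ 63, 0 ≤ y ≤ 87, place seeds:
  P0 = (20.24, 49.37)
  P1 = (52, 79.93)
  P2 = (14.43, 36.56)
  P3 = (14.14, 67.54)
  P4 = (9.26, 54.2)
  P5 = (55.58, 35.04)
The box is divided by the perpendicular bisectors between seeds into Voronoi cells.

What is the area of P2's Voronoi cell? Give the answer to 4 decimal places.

Area of P2's cell: 1424.4028

1. box [0,63]×[0,87]: [(0, 0) (63, 0) (63, 87) (0, 87)]
2. ⊥bis P2·P0 via (17.335,42.965): [(0, 50.8273) (0, 0) (63, 0) (63, 22.2536)]  |A|=2302.0475
3. ⊥bis P2·P1 via (33.215,58.245): [(0, 50.8273) (0, 0) (63, 0) (63, 22.2536)]  |A|=2302.0475
4. ⊥bis P2·P3 via (14.285,52.05): [(0, 50.8273) (0, 0) (63, 0) (63, 22.2536)]  |A|=2302.0475
5. ⊥bis P2·P4 via (11.845,45.38): [(11.9455, 45.4094) (0, 41.9084) (0, 0) (63, 0) (63, 22.2536)]  |A|=2248.7774
6. ⊥bis P2·P5 via (35.005,35.8): [(34.9741, 34.9647) (11.9455, 45.4094) (0, 41.9084) (0, 0) (33.6826, 0)]  |A|=1424.4028
7. canonical 5-gon: [(34.9741, 34.9647) (11.9455, 45.4094) (0, 41.9084) (0, 0) (33.6826, 0)]
8. shoelace: 1424.4028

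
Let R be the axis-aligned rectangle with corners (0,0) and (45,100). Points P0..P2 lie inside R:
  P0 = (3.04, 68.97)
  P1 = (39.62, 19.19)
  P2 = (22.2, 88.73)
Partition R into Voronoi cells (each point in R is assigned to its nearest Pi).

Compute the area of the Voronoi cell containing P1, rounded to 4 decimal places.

Area of P1's cell: 2005.9039

1. box [0,45]×[0,100]: [(0, 0) (45, 0) (45, 100) (0, 100)]
2. ⊥bis P1·P0 via (21.33,44.08): [(0, 28.406) (0, 0) (45, 0) (45, 61.4735)]  |A|=2022.289
3. ⊥bis P1·P2 via (30.91,53.96): [(36.7744, 55.429) (0, 28.406) (0, 0) (45, 0) (45, 57.4896)]  |A|=2005.9039
4. canonical 5-gon: [(36.7744, 55.429) (0, 28.406) (0, 0) (45, 0) (45, 57.4896)]
5. shoelace: 2005.9039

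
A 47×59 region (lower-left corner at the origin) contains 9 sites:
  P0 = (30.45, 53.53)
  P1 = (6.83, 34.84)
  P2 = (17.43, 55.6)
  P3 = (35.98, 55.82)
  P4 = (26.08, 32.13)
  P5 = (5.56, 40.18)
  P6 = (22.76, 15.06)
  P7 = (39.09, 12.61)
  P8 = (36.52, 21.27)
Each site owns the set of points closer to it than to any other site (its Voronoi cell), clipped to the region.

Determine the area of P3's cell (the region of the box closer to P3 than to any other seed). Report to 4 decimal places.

1. box [0,47]×[0,59]: [(0, 0) (47, 0) (47, 59) (0, 59)]
2. ⊥bis P3·P0 via (33.215,54.675): [(47, 21.3863) (47, 59) (31.424, 59)]  |A|=292.9353
3. ⊥bis P3·P1 via (21.405,45.33): [(47, 21.3863) (47, 59) (31.424, 59)]  |A|=292.9353
4. ⊥bis P3·P2 via (26.705,55.71): [(47, 21.3863) (47, 59) (31.424, 59)]  |A|=292.9353
5. ⊥bis P3·P4 via (31.03,43.975): [(39.0304, 40.6316) (47, 37.3012) (47, 59) (31.424, 59)]  |A|=229.5181
6. ⊥bis P3·P5 via (20.77,48): [(39.0304, 40.6316) (47, 37.3012) (47, 59) (31.424, 59)]  |A|=229.5181
7. ⊥bis P3·P6 via (29.37,35.44): [(39.0304, 40.6316) (47, 37.3012) (47, 59) (31.424, 59)]  |A|=229.5181
8. ⊥bis P3·P7 via (37.535,34.215): [(39.0304, 40.6316) (47, 37.3012) (47, 59) (31.424, 59)]  |A|=229.5181
9. ⊥bis P3·P8 via (36.25,38.545): [(39.0304, 40.6316) (43.7434, 38.6621) (47, 38.713) (47, 59) (31.424, 59)]  |A|=227.2191
10. canonical 5-gon: [(39.0304, 40.6316) (43.7434, 38.6621) (47, 38.713) (47, 59) (31.424, 59)]
11. shoelace: 227.2191

Area of P3's cell: 227.2191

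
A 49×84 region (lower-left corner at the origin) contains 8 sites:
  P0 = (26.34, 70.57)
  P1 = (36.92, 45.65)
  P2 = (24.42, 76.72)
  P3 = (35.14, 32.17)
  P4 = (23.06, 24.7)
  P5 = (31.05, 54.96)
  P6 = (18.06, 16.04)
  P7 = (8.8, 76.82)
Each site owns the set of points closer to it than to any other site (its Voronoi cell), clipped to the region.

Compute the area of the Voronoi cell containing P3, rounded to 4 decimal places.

Area of P3's cell: 549.1064

1. box [0,49]×[0,84]: [(0, 0) (49, 0) (49, 84) (0, 84)]
2. ⊥bis P3·P0 via (30.74,51.37): [(0, 44.3254) (0, 0) (49, 0) (49, 55.5546)]  |A|=2447.06
3. ⊥bis P3·P1 via (36.03,38.91): [(0, 43.6677) (0, 0) (49, 0) (49, 37.1973)]  |A|=1981.1929
4. ⊥bis P3·P2 via (29.78,54.445): [(0, 43.6677) (0, 0) (49, 0) (49, 37.1973)]  |A|=1981.1929
5. ⊥bis P3·P4 via (29.1,28.435): [(21.4304, 40.8378) (46.6836, 0) (49, 0) (49, 37.1973)]  |A|=560.0578
6. ⊥bis P3·P5 via (33.095,43.565): [(21.4304, 40.8378) (46.6836, 0) (49, 0) (49, 37.1973)]  |A|=560.0578
7. ⊥bis P3·P6 via (26.6,24.105): [(21.4304, 40.8378) (41.5987, 8.223) (49, 0.3857) (49, 37.1973)]  |A|=549.1064
8. ⊥bis P3·P7 via (21.97,54.495): [(21.4304, 40.8378) (41.5987, 8.223) (49, 0.3857) (49, 37.1973)]  |A|=549.1064
9. canonical 4-gon: [(21.4304, 40.8378) (41.5987, 8.223) (49, 0.3857) (49, 37.1973)]
10. shoelace: 549.1064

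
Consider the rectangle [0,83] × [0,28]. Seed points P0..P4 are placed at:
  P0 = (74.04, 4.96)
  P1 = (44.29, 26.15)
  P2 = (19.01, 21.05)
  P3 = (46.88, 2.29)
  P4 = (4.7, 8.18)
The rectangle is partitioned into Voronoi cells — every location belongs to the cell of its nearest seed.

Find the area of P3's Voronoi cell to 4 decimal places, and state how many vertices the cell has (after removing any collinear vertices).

Area of P3's cell: 433.3290 (4 vertices)

1. box [0,83]×[0,28]: [(0, 0) (83, 0) (83, 28) (0, 28)]
2. ⊥bis P3·P0 via (60.46,3.625): [(0, 0) (60.8164, 0) (58.0638, 28) (0, 28)]  |A|=1664.322
3. ⊥bis P3·P1 via (45.585,14.22): [(0, 9.2718) (0, 0) (60.8164, 0) (59.2724, 15.7058)]  |A|=752.3632
4. ⊥bis P3·P2 via (32.945,11.67): [(33.8004, 12.9408) (25.0896, 0) (60.8164, 0) (59.2724, 15.7058)]  |A|=433.329
5. ⊥bis P3·P4 via (25.79,5.235): [(33.8004, 12.9408) (25.0896, 0) (60.8164, 0) (59.2724, 15.7058)]  |A|=433.329
6. canonical 4-gon: [(33.8004, 12.9408) (25.0896, 0) (60.8164, 0) (59.2724, 15.7058)]
7. shoelace: 433.329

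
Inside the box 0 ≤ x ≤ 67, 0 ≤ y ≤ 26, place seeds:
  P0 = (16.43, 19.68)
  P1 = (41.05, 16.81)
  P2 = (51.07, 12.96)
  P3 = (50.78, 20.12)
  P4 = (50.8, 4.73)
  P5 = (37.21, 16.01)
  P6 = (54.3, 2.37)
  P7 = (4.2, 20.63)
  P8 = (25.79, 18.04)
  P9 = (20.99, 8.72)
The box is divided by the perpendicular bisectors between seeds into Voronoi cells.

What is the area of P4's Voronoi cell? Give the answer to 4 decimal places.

Area of P4's cell: 124.0945

1. box [0,67]×[0,26]: [(0, 0) (67, 0) (67, 26) (0, 26)]
2. ⊥bis P4·P0 via (33.615,12.205): [(28.3062, 0) (67, 0) (67, 26) (39.6154, 26)]  |A|=859.0191
3. ⊥bis P4·P1 via (45.925,10.77): [(32.5812, 0) (67, 0) (67, 26) (64.7946, 26)]  |A|=476.1143
4. ⊥bis P4·P2 via (50.935,8.845): [(43.8288, 9.0781) (32.5812, 0) (67, 0) (67, 8.318)]  |A|=252.5974
5. ⊥bis P4·P3 via (50.79,12.425): [(43.8288, 9.0781) (32.5812, 0) (67, 0) (67, 8.318)]  |A|=252.5974
6. ⊥bis P4·P5 via (44.005,10.37): [(43.8288, 9.0781) (41.114, 6.8869) (35.3977, 0) (67, 0) (67, 8.318)]  |A|=242.8992
7. ⊥bis P4·P6 via (52.55,3.55): [(56.0081, 8.6786) (43.8288, 9.0781) (41.114, 6.8869) (35.3977, 0) (50.1563, 0)]  |A|=124.0945
8. ⊥bis P4·P7 via (27.5,12.68): [(56.0081, 8.6786) (43.8288, 9.0781) (41.114, 6.8869) (35.3977, 0) (50.1563, 0)]  |A|=124.0945
9. ⊥bis P4·P8 via (38.295,11.385): [(56.0081, 8.6786) (43.8288, 9.0781) (41.114, 6.8869) (35.3977, 0) (50.1563, 0)]  |A|=124.0945
10. ⊥bis P4·P9 via (35.895,6.725): [(56.0081, 8.6786) (43.8288, 9.0781) (41.114, 6.8869) (35.3977, 0) (50.1563, 0)]  |A|=124.0945
11. canonical 5-gon: [(56.0081, 8.6786) (43.8288, 9.0781) (41.114, 6.8869) (35.3977, 0) (50.1563, 0)]
12. shoelace: 124.0945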